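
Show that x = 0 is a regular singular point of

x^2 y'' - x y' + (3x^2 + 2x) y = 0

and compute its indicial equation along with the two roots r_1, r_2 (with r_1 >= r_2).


Divide by x^2 to reach normal form y'' + P_1(x) y' + P_2(x) y = 0 with P_1(x) = -1/x and P_2(x) = 3 + 2/x.
x = 0 is a singular point because the y'-coefficient -1/x has a pole at x = 0 and the y-coefficient 3 + 2/x has a pole at x = 0.
It is a regular singular point because x P_1(x) = p(x) = -1 and x^2 P_2(x) = q(x) = 3x^2 + 2x are polynomials, hence analytic at x = 0.
p(0) = -1,  q(0) = 0.
Indicial equation: r(r-1) + p(0) r + q(0) = 0, i.e. r^2 + (p(0) - 1) r + q(0) = 0, i.e. r^2 - 2 r = 0.
Discriminant: (-2)^2 - 4(0) = 4, so r = (2 ± 2)/2.
Solving: r_1 = 2, r_2 = 0.

indicial: r^2 - 2 r = 0; roots r_1 = 2, r_2 = 0


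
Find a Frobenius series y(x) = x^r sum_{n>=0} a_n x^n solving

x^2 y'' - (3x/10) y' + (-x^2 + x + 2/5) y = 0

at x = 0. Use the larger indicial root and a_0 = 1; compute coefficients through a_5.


Write in Frobenius form y'' + (p(x)/x) y' + (q(x)/x^2) y = 0:
  p(x) = -3/10,  q(x) = -x^2 + x + 2/5.
Indicial equation: r(r-1) + (-3/10) r + (2/5) = 0 -> roots r_1 = 4/5, r_2 = 1/2.
Take r = r_1 = 4/5. Let y(x) = x^r sum_{n>=0} a_n x^n with a_0 = 1.
Substitute y = x^r sum a_n x^n and match x^{r+n}. The recurrence is
  D(n) a_n + 1 a_{n-1} - 1 a_{n-2} = 0,  where D(n) = (r+n)(r+n-1) + (-3/10)(r+n) + (2/5).
  a_n = [-1 a_{n-1} + 1 a_{n-2}] / D(n).
Since the indicial polynomial factors as (r - r_1)(r - r_2), D(n) = (r_1 + n - r_1)(r_1 + n - r_2) = n(n + 3/10).
Evaluating step by step (a_0 = 1):
  n = 1: D(1) = 1(1 + 3/10) = 13/10; numerator = -1(1) = -1; a_1 = (-1)/(13/10) = -10/13
  n = 2: D(2) = 2(2 + 3/10) = 23/5; numerator = -1(-10/13) + 1(1) = 23/13; a_2 = (23/13)/(23/5) = 5/13
  n = 3: D(3) = 3(3 + 3/10) = 99/10; numerator = -1(5/13) + 1(-10/13) = -15/13; a_3 = (-15/13)/(99/10) = -50/429
  n = 4: D(4) = 4(4 + 3/10) = 86/5; numerator = -1(-50/429) + 1(5/13) = 215/429; a_4 = (215/429)/(86/5) = 25/858
  n = 5: D(5) = 5(5 + 3/10) = 53/2; numerator = -1(25/858) + 1(-50/429) = -125/858; a_5 = (-125/858)/(53/2) = -125/22737

r = 4/5; a_0 = 1; a_1 = -10/13; a_2 = 5/13; a_3 = -50/429; a_4 = 25/858; a_5 = -125/22737


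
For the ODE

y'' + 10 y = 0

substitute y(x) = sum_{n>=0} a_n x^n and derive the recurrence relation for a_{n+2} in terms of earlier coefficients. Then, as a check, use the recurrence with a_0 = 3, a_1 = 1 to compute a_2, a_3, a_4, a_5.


Substitute y = sum_n a_n x^n into y'' + (const) y = 0.
y''(x) = sum_{n>=0} (n+2)(n+1) a_{n+2} x^n.
The ODE becomes sum_n [(n+2)(n+1) a_{n+2} + 10 a_n] x^n = 0.
Setting each coefficient to zero gives the recurrence:
  (n+2)(n+1) a_{n+2} + 10 a_n = 0,
  a_{n+2} = -10 / ((n+1)(n+2)) a_n.

Check with a_0 = 3, a_1 = 1 (apply the recurrence for n = 0, 1, 2, 3): a_0 = 3, a_1 = 1, a_2 = -15, a_3 = -5/3, a_4 = 25/2, a_5 = 5/6.

a_{n+2} = -10/((n+1)(n+2)) * a_n; check: a_0 = 3, a_1 = 1, a_2 = -15, a_3 = -5/3, a_4 = 25/2, a_5 = 5/6


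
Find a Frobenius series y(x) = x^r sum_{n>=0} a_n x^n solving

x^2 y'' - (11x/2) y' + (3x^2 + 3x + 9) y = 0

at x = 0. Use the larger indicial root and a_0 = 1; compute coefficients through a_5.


Write in Frobenius form y'' + (p(x)/x) y' + (q(x)/x^2) y = 0:
  p(x) = -11/2,  q(x) = 3x^2 + 3x + 9.
Indicial equation: r(r-1) + (-11/2) r + (9) = 0 -> roots r_1 = 9/2, r_2 = 2.
Take r = r_1 = 9/2. Let y(x) = x^r sum_{n>=0} a_n x^n with a_0 = 1.
Substitute y = x^r sum a_n x^n and match x^{r+n}. The recurrence is
  D(n) a_n + 3 a_{n-1} + 3 a_{n-2} = 0,  where D(n) = (r+n)(r+n-1) + (-11/2)(r+n) + (9).
  a_n = [-3 a_{n-1} - 3 a_{n-2}] / D(n).
Since the indicial polynomial factors as (r - r_1)(r - r_2), D(n) = (r_1 + n - r_1)(r_1 + n - r_2) = n(n + 5/2).
Evaluating step by step (a_0 = 1):
  n = 1: D(1) = 1(1 + 5/2) = 7/2; numerator = -3(1) = -3; a_1 = (-3)/(7/2) = -6/7
  n = 2: D(2) = 2(2 + 5/2) = 9; numerator = -3(-6/7) - 3(1) = -3/7; a_2 = (-3/7)/(9) = -1/21
  n = 3: D(3) = 3(3 + 5/2) = 33/2; numerator = -3(-1/21) - 3(-6/7) = 19/7; a_3 = (19/7)/(33/2) = 38/231
  n = 4: D(4) = 4(4 + 5/2) = 26; numerator = -3(38/231) - 3(-1/21) = -27/77; a_4 = (-27/77)/(26) = -27/2002
  n = 5: D(5) = 5(5 + 5/2) = 75/2; numerator = -3(-27/2002) - 3(38/231) = -907/2002; a_5 = (-907/2002)/(75/2) = -907/75075

r = 9/2; a_0 = 1; a_1 = -6/7; a_2 = -1/21; a_3 = 38/231; a_4 = -27/2002; a_5 = -907/75075


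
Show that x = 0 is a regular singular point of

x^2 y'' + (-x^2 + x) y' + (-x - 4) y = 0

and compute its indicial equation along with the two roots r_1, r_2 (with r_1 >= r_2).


Divide by x^2 to reach normal form y'' + P_1(x) y' + P_2(x) y = 0 with P_1(x) = -1 + 1/x and P_2(x) = -1/x - 4/x^2.
x = 0 is a singular point because the y'-coefficient -1 + 1/x has a pole at x = 0 and the y-coefficient -1/x - 4/x^2 has a pole at x = 0.
It is a regular singular point because x P_1(x) = p(x) = 1 - x and x^2 P_2(x) = q(x) = -x - 4 are polynomials, hence analytic at x = 0.
p(0) = 1,  q(0) = -4.
Indicial equation: r(r-1) + p(0) r + q(0) = 0, i.e. r^2 + (p(0) - 1) r + q(0) = 0, i.e. r^2 - 4 = 0.
Discriminant: (0)^2 - 4(-4) = 16, so r = (0 ± 4)/2.
Solving: r_1 = 2, r_2 = -2.

indicial: r^2 - 4 = 0; roots r_1 = 2, r_2 = -2


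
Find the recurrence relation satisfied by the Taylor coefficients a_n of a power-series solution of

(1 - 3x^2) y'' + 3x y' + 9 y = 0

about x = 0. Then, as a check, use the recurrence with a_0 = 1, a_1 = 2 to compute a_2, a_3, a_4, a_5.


Substitute y = sum_n a_n x^n.
(1 - 3 x^2) y'' contributes (n+2)(n+1) a_{n+2} - 3 n(n-1) a_n at x^n.
3 x y'(x) contributes 3 n a_n at x^n.
9 y(x) contributes 9 a_n at x^n.
Matching x^n: (n+2)(n+1) a_{n+2} + (-3 n(n-1) + 3 n + 9) a_n = 0.
Thus a_{n+2} = (3 n(n-1) - 3 n - 9) / ((n+1)(n+2)) * a_n.

Check with a_0 = 1, a_1 = 2 (apply the recurrence for n = 0, 1, 2, 3): a_0 = 1, a_1 = 2, a_2 = -9/2, a_3 = -4, a_4 = 27/8, a_5 = 0.

a_(n+2) = (3 n(n-1) - 3 n - 9) / ((n+1)(n+2)) * a_n; check: a_0 = 1, a_1 = 2, a_2 = -9/2, a_3 = -4, a_4 = 27/8, a_5 = 0


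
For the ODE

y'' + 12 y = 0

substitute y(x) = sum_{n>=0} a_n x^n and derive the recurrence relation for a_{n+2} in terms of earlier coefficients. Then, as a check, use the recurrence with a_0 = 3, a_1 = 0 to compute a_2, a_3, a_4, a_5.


Substitute y = sum_n a_n x^n into y'' + (const) y = 0.
y''(x) = sum_{n>=0} (n+2)(n+1) a_{n+2} x^n.
The ODE becomes sum_n [(n+2)(n+1) a_{n+2} + 12 a_n] x^n = 0.
Setting each coefficient to zero gives the recurrence:
  (n+2)(n+1) a_{n+2} + 12 a_n = 0,
  a_{n+2} = -12 / ((n+1)(n+2)) a_n.

Check with a_0 = 3, a_1 = 0 (apply the recurrence for n = 0, 1, 2, 3): a_0 = 3, a_1 = 0, a_2 = -18, a_3 = 0, a_4 = 18, a_5 = 0.

a_{n+2} = -12/((n+1)(n+2)) * a_n; check: a_0 = 3, a_1 = 0, a_2 = -18, a_3 = 0, a_4 = 18, a_5 = 0


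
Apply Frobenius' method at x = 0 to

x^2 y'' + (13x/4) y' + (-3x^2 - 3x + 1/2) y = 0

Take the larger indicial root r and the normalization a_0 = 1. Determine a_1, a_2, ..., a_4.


Write in Frobenius form y'' + (p(x)/x) y' + (q(x)/x^2) y = 0:
  p(x) = 13/4,  q(x) = -3x^2 - 3x + 1/2.
Indicial equation: r(r-1) + (13/4) r + (1/2) = 0 -> roots r_1 = -1/4, r_2 = -2.
Take r = r_1 = -1/4. Let y(x) = x^r sum_{n>=0} a_n x^n with a_0 = 1.
Substitute y = x^r sum a_n x^n and match x^{r+n}. The recurrence is
  D(n) a_n - 3 a_{n-1} - 3 a_{n-2} = 0,  where D(n) = (r+n)(r+n-1) + (13/4)(r+n) + (1/2).
  a_n = [3 a_{n-1} + 3 a_{n-2}] / D(n).
Since the indicial polynomial factors as (r - r_1)(r - r_2), D(n) = (r_1 + n - r_1)(r_1 + n - r_2) = n(n + 7/4).
Evaluating step by step (a_0 = 1):
  n = 1: D(1) = 1(1 + 7/4) = 11/4; numerator = 3(1) = 3; a_1 = (3)/(11/4) = 12/11
  n = 2: D(2) = 2(2 + 7/4) = 15/2; numerator = 3(12/11) + 3(1) = 69/11; a_2 = (69/11)/(15/2) = 46/55
  n = 3: D(3) = 3(3 + 7/4) = 57/4; numerator = 3(46/55) + 3(12/11) = 318/55; a_3 = (318/55)/(57/4) = 424/1045
  n = 4: D(4) = 4(4 + 7/4) = 23; numerator = 3(424/1045) + 3(46/55) = 354/95; a_4 = (354/95)/(23) = 354/2185

r = -1/4; a_0 = 1; a_1 = 12/11; a_2 = 46/55; a_3 = 424/1045; a_4 = 354/2185


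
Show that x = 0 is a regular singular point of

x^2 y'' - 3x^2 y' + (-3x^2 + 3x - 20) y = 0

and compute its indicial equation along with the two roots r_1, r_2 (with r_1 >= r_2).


Divide by x^2 to reach normal form y'' + P_1(x) y' + P_2(x) y = 0 with P_1(x) = -3 and P_2(x) = -3 + 3/x - 20/x^2.
x = 0 is a singular point because the y-coefficient -3 + 3/x - 20/x^2 has a pole at x = 0.
It is a regular singular point because x P_1(x) = p(x) = -3x and x^2 P_2(x) = q(x) = -3x^2 + 3x - 20 are polynomials, hence analytic at x = 0.
p(0) = 0,  q(0) = -20.
Indicial equation: r(r-1) + p(0) r + q(0) = 0, i.e. r^2 + (p(0) - 1) r + q(0) = 0, i.e. r^2 - 1 r - 20 = 0.
Discriminant: (-1)^2 - 4(-20) = 81, so r = (1 ± 9)/2.
Solving: r_1 = 5, r_2 = -4.

indicial: r^2 - 1 r - 20 = 0; roots r_1 = 5, r_2 = -4


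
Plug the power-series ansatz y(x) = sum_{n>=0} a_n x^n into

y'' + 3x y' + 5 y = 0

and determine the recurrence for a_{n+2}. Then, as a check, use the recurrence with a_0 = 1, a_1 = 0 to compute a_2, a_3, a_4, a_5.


Substitute y = sum_n a_n x^n.
y''(x) has coefficient (n+2)(n+1) a_{n+2} at x^n;
3 x y'(x) has coefficient 3 n a_n at x^n (shift);
5 y(x) has coefficient 5 a_n at x^n.
Matching x^n: (n+2)(n+1) a_{n+2} + (3n + 5) a_n = 0.
Thus a_{n+2} = (-3n - 5) / ((n+1)(n+2)) * a_n.

Check with a_0 = 1, a_1 = 0 (apply the recurrence for n = 0, 1, 2, 3): a_0 = 1, a_1 = 0, a_2 = -5/2, a_3 = 0, a_4 = 55/24, a_5 = 0.

a_(n+2) = (-3n - 5) / ((n+1)(n+2)) * a_n; check: a_0 = 1, a_1 = 0, a_2 = -5/2, a_3 = 0, a_4 = 55/24, a_5 = 0


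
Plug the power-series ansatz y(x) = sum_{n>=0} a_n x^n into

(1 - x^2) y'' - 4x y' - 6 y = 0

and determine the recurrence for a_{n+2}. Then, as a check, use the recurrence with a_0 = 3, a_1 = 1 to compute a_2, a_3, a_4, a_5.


Substitute y = sum_n a_n x^n.
(1 - 1 x^2) y'' contributes (n+2)(n+1) a_{n+2} - n(n-1) a_n at x^n.
-4 x y'(x) contributes -4 n a_n at x^n.
-6 y(x) contributes -6 a_n at x^n.
Matching x^n: (n+2)(n+1) a_{n+2} + (-n(n-1) - 4 n - 6) a_n = 0.
Thus a_{n+2} = (n(n-1) + 4 n + 6) / ((n+1)(n+2)) * a_n.

Check with a_0 = 3, a_1 = 1 (apply the recurrence for n = 0, 1, 2, 3): a_0 = 3, a_1 = 1, a_2 = 9, a_3 = 5/3, a_4 = 12, a_5 = 2.

a_(n+2) = (n(n-1) + 4 n + 6) / ((n+1)(n+2)) * a_n; check: a_0 = 3, a_1 = 1, a_2 = 9, a_3 = 5/3, a_4 = 12, a_5 = 2


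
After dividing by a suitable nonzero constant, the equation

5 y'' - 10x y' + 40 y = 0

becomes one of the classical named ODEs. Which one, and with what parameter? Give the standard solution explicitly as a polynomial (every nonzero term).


All three coefficients share the factor 5; dividing through by 5 gives  y'' - 2x y' + 8 y = 0.
This matches the Hermite equation y'' - 2x y' + 2n y = 0 with 2n = 8, so n = 4; the polynomial solution is H_4(x).
With y = sum_k a_k x^k, matching x^k gives (k+2)(k+1) a_{k+2} = 2(k - n) a_k = 2(k - 4) a_k. The right side vanishes at k = 4, so the series with the parity of 4 terminates at degree 4.
Standard normalization: leading coefficient of H_n is 2^n, so a_4 = 2^4 = 16. Work downward with a_k = (k+1)(k+2) a_{k+2} / (2(k - n)):
  a_2 = (3)(4)(16) / (2(2 - 4)) = 192/(-4) = -48
  a_0 = (1)(2)(-48) / (2(0 - 4)) = -96/(-8) = 12
Hence H_4(x) = 16 x^4 - 48 x^2 + 12.

H_4(x); series = 16 x^4 - 48 x^2 + 12


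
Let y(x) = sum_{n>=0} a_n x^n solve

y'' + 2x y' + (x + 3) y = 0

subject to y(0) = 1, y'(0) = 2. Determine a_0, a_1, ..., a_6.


Ansatz: y(x) = sum_{n>=0} a_n x^n, so y'(x) = sum_{n>=1} n a_n x^(n-1) and y''(x) = sum_{n>=2} n(n-1) a_n x^(n-2).
Substitute into P(x) y'' + Q(x) y' + R(x) y = 0 with P(x) = 1, Q(x) = 2x, R(x) = x + 3, and match powers of x.
Initial conditions: a_0 = 1, a_1 = 2.
Setting the coefficient of each power of x to zero and solving order by order (substituting the coefficients already found):
  x^0: 2 a_2 + 3 a_0 = 0  ->  2 a_2 = -3 a_0 = -3  ->  a_2 = -3/2
  x^1: 6 a_3 + 5 a_1 + a_0 = 0  ->  6 a_3 = -5 a_1 - a_0 = -11  ->  a_3 = -11/6
  x^2: 12 a_4 + 7 a_2 + a_1 = 0  ->  12 a_4 = -7 a_2 - a_1 = 17/2  ->  a_4 = 17/24
  x^3: 20 a_5 + 9 a_3 + a_2 = 0  ->  20 a_5 = -9 a_3 - a_2 = 18  ->  a_5 = 9/10
  x^4: 30 a_6 + 11 a_4 + a_3 = 0  ->  30 a_6 = -11 a_4 - a_3 = -143/24  ->  a_6 = -143/720
Truncated series: y(x) = 1 + 2 x - (3/2) x^2 - (11/6) x^3 + (17/24) x^4 + (9/10) x^5 - (143/720) x^6 + O(x^7).

a_0 = 1; a_1 = 2; a_2 = -3/2; a_3 = -11/6; a_4 = 17/24; a_5 = 9/10; a_6 = -143/720


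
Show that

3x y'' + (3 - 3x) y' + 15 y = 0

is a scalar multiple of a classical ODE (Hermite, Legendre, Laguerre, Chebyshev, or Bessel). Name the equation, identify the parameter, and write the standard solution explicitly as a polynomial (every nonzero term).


All three coefficients share the factor 3; dividing through by 3 gives  x y'' + (1 - x) y' + 5 y = 0.
This matches the Laguerre equation x y'' + (1 - x) y' + n y = 0 with n = 5; the polynomial solution is L_5(x).
With y = sum_k a_k x^k, matching x^k gives (k+1)k a_{k+1} + (k+1) a_{k+1} - k a_k + n a_k = 0, i.e. (k+1)^2 a_{k+1} = (k - n) a_k = (k - 5) a_k. The right side vanishes at k = 5, so the series terminates at degree 5.
Standard normalization L_n(0) = 1 gives a_0 = 1. Work upward with a_{k+1} = (k - 5) a_k / (k+1)^2:
  a_1 = (0 - 5)(1) / 1^2 = -5/1 = -5
  a_2 = (1 - 5)(-5) / 2^2 = 20/4 = 5
  a_3 = (2 - 5)(5) / 3^2 = -15/9 = -5/3
  a_4 = (3 - 5)(-5/3) / 4^2 = (10/3)/16 = 5/24
  a_5 = (4 - 5)(5/24) / 5^2 = (-5/24)/25 = -1/120
Hence L_5(x) = -x^5/120 + 5 x^4/24 - 5 x^3/3 + 5 x^2 - 5 x + 1.

L_5(x); series = -x^5/120 + 5 x^4/24 - 5 x^3/3 + 5 x^2 - 5 x + 1


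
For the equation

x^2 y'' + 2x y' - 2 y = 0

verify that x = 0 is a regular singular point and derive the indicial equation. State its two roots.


Divide by x^2 to reach normal form y'' + P_1(x) y' + P_2(x) y = 0 with P_1(x) = 2/x and P_2(x) = -2/x^2.
x = 0 is a singular point because the y'-coefficient 2/x has a pole at x = 0 and the y-coefficient -2/x^2 has a pole at x = 0.
It is a regular singular point because x P_1(x) = p(x) = 2 and x^2 P_2(x) = q(x) = -2 are polynomials, hence analytic at x = 0.
p(0) = 2,  q(0) = -2.
Indicial equation: r(r-1) + p(0) r + q(0) = 0, i.e. r^2 + (p(0) - 1) r + q(0) = 0, i.e. r^2 + 1 r - 2 = 0.
Discriminant: (1)^2 - 4(-2) = 9, so r = (-1 ± 3)/2.
Solving: r_1 = 1, r_2 = -2.

indicial: r^2 + 1 r - 2 = 0; roots r_1 = 1, r_2 = -2


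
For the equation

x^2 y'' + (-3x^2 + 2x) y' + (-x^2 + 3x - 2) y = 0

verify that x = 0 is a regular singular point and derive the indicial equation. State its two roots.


Divide by x^2 to reach normal form y'' + P_1(x) y' + P_2(x) y = 0 with P_1(x) = -3 + 2/x and P_2(x) = -1 + 3/x - 2/x^2.
x = 0 is a singular point because the y'-coefficient -3 + 2/x has a pole at x = 0 and the y-coefficient -1 + 3/x - 2/x^2 has a pole at x = 0.
It is a regular singular point because x P_1(x) = p(x) = 2 - 3x and x^2 P_2(x) = q(x) = -x^2 + 3x - 2 are polynomials, hence analytic at x = 0.
p(0) = 2,  q(0) = -2.
Indicial equation: r(r-1) + p(0) r + q(0) = 0, i.e. r^2 + (p(0) - 1) r + q(0) = 0, i.e. r^2 + 1 r - 2 = 0.
Discriminant: (1)^2 - 4(-2) = 9, so r = (-1 ± 3)/2.
Solving: r_1 = 1, r_2 = -2.

indicial: r^2 + 1 r - 2 = 0; roots r_1 = 1, r_2 = -2


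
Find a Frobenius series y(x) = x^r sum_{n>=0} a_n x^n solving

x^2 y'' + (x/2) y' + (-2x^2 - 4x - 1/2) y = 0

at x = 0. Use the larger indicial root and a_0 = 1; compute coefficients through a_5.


Write in Frobenius form y'' + (p(x)/x) y' + (q(x)/x^2) y = 0:
  p(x) = 1/2,  q(x) = -2x^2 - 4x - 1/2.
Indicial equation: r(r-1) + (1/2) r + (-1/2) = 0 -> roots r_1 = 1, r_2 = -1/2.
Take r = r_1 = 1. Let y(x) = x^r sum_{n>=0} a_n x^n with a_0 = 1.
Substitute y = x^r sum a_n x^n and match x^{r+n}. The recurrence is
  D(n) a_n - 4 a_{n-1} - 2 a_{n-2} = 0,  where D(n) = (r+n)(r+n-1) + (1/2)(r+n) + (-1/2).
  a_n = [4 a_{n-1} + 2 a_{n-2}] / D(n).
Since the indicial polynomial factors as (r - r_1)(r - r_2), D(n) = (r_1 + n - r_1)(r_1 + n - r_2) = n(n + 3/2).
Evaluating step by step (a_0 = 1):
  n = 1: D(1) = 1(1 + 3/2) = 5/2; numerator = 4(1) = 4; a_1 = (4)/(5/2) = 8/5
  n = 2: D(2) = 2(2 + 3/2) = 7; numerator = 4(8/5) + 2(1) = 42/5; a_2 = (42/5)/(7) = 6/5
  n = 3: D(3) = 3(3 + 3/2) = 27/2; numerator = 4(6/5) + 2(8/5) = 8; a_3 = (8)/(27/2) = 16/27
  n = 4: D(4) = 4(4 + 3/2) = 22; numerator = 4(16/27) + 2(6/5) = 644/135; a_4 = (644/135)/(22) = 322/1485
  n = 5: D(5) = 5(5 + 3/2) = 65/2; numerator = 4(322/1485) + 2(16/27) = 1016/495; a_5 = (1016/495)/(65/2) = 2032/32175

r = 1; a_0 = 1; a_1 = 8/5; a_2 = 6/5; a_3 = 16/27; a_4 = 322/1485; a_5 = 2032/32175


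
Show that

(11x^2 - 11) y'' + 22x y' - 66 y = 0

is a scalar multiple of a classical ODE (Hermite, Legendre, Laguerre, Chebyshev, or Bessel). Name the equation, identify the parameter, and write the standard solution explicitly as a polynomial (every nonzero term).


All three coefficients share the factor -11; dividing through by -11 gives  (1 - x^2) y'' - 2x y' + 6 y = 0.
This matches the Legendre equation (1 - x^2) y'' - 2x y' + n(n+1) y = 0 (note the -2x y' term) with n(n+1) = 6, so n = 2; the polynomial solution is P_2(x).
With y = sum_k a_k x^k, matching x^k gives (k+2)(k+1) a_{k+2} = [k(k+1) - n(n+1)] a_k = (k - 2)(k + 3) a_k. The right side vanishes at k = 2, so the series with the parity of 2 terminates at degree 2.
Standard normalization (P_n(1) = 1): leading coefficient (2n)!/(2^n (n!)^2) = 24/(4*4) = 3/2, so a_2 = 3/2. Work downward with a_k = (k+1)(k+2) a_{k+2} / ((k - 2)(k + 3)):
  a_0 = (1)(2)(3/2) / ((0 - 2)(0 + 3)) = 3/(-6) = -1/2
Hence P_2(x) = 3 x^2/2 - 1/2.

P_2(x); series = 3 x^2/2 - 1/2


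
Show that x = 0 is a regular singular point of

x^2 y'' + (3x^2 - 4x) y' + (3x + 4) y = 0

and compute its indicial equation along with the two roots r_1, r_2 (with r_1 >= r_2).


Divide by x^2 to reach normal form y'' + P_1(x) y' + P_2(x) y = 0 with P_1(x) = 3 - 4/x and P_2(x) = 3/x + 4/x^2.
x = 0 is a singular point because the y'-coefficient 3 - 4/x has a pole at x = 0 and the y-coefficient 3/x + 4/x^2 has a pole at x = 0.
It is a regular singular point because x P_1(x) = p(x) = 3x - 4 and x^2 P_2(x) = q(x) = 3x + 4 are polynomials, hence analytic at x = 0.
p(0) = -4,  q(0) = 4.
Indicial equation: r(r-1) + p(0) r + q(0) = 0, i.e. r^2 + (p(0) - 1) r + q(0) = 0, i.e. r^2 - 5 r + 4 = 0.
Discriminant: (-5)^2 - 4(4) = 9, so r = (5 ± 3)/2.
Solving: r_1 = 4, r_2 = 1.

indicial: r^2 - 5 r + 4 = 0; roots r_1 = 4, r_2 = 1


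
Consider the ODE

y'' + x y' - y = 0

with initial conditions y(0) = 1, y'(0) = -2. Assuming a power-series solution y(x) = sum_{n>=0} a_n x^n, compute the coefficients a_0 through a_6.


Ansatz: y(x) = sum_{n>=0} a_n x^n, so y'(x) = sum_{n>=1} n a_n x^(n-1) and y''(x) = sum_{n>=2} n(n-1) a_n x^(n-2).
Substitute into P(x) y'' + Q(x) y' + R(x) y = 0 with P(x) = 1, Q(x) = x, R(x) = -1, and match powers of x.
Initial conditions: a_0 = 1, a_1 = -2.
Setting the coefficient of each power of x to zero and solving order by order (substituting the coefficients already found):
  x^0: 2 a_2 - a_0 = 0  ->  2 a_2 = a_0 = 1  ->  a_2 = 1/2
  x^1: 6 a_3 = 0  ->  a_3 = 0
  x^2: 12 a_4 + a_2 = 0  ->  12 a_4 = -a_2 = -1/2  ->  a_4 = -1/24
  x^3: 20 a_5 + 2 a_3 = 0  ->  20 a_5 = -2 a_3 = 0  ->  a_5 = 0
  x^4: 30 a_6 + 3 a_4 = 0  ->  30 a_6 = -3 a_4 = 1/8  ->  a_6 = 1/240
Truncated series: y(x) = 1 - 2 x + (1/2) x^2 - (1/24) x^4 + (1/240) x^6 + O(x^7).

a_0 = 1; a_1 = -2; a_2 = 1/2; a_3 = 0; a_4 = -1/24; a_5 = 0; a_6 = 1/240


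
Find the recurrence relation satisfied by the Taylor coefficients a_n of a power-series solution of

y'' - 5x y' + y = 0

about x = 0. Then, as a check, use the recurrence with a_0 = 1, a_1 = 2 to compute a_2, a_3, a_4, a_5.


Substitute y = sum_n a_n x^n.
y''(x) has coefficient (n+2)(n+1) a_{n+2} at x^n;
-5 x y'(x) has coefficient -5 n a_n at x^n (shift);
y(x) has coefficient 1 a_n at x^n.
Matching x^n: (n+2)(n+1) a_{n+2} + (-5n + 1) a_n = 0.
Thus a_{n+2} = (5n - 1) / ((n+1)(n+2)) * a_n.

Check with a_0 = 1, a_1 = 2 (apply the recurrence for n = 0, 1, 2, 3): a_0 = 1, a_1 = 2, a_2 = -1/2, a_3 = 4/3, a_4 = -3/8, a_5 = 14/15.

a_(n+2) = (5n - 1) / ((n+1)(n+2)) * a_n; check: a_0 = 1, a_1 = 2, a_2 = -1/2, a_3 = 4/3, a_4 = -3/8, a_5 = 14/15


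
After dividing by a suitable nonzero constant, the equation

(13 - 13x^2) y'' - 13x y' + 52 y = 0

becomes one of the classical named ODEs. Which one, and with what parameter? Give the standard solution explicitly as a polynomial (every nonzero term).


All three coefficients share the factor 13; dividing through by 13 gives  (1 - x^2) y'' - x y' + 4 y = 0.
This matches the Chebyshev equation (1 - x^2) y'' - x y' + n^2 y = 0 (note the -x y' term, not -2x y') with n^2 = 4, so n = 2; the polynomial solution is T_2(x).
With y = sum_k a_k x^k, matching x^k gives (k+2)(k+1) a_{k+2} = (k^2 - n^2) a_k = (k - 2)(k + 2) a_k. The right side vanishes at k = 2, so the series with the parity of 2 terminates at degree 2.
Standard normalization: leading coefficient of T_n is 2^(n-1), so a_2 = 2^1 = 2. Work downward with a_k = (k+1)(k+2) a_{k+2} / ((k - 2)(k + 2)):
  a_0 = (1)(2)(2) / ((0 - 2)(0 + 2)) = 4/(-4) = -1
Hence T_2(x) = 2 x^2 - 1.

T_2(x); series = 2 x^2 - 1


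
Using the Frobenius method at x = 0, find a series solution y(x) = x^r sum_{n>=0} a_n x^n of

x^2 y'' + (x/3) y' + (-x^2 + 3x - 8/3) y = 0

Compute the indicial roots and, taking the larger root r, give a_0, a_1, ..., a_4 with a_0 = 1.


Write in Frobenius form y'' + (p(x)/x) y' + (q(x)/x^2) y = 0:
  p(x) = 1/3,  q(x) = -x^2 + 3x - 8/3.
Indicial equation: r(r-1) + (1/3) r + (-8/3) = 0 -> roots r_1 = 2, r_2 = -4/3.
Take r = r_1 = 2. Let y(x) = x^r sum_{n>=0} a_n x^n with a_0 = 1.
Substitute y = x^r sum a_n x^n and match x^{r+n}. The recurrence is
  D(n) a_n + 3 a_{n-1} - 1 a_{n-2} = 0,  where D(n) = (r+n)(r+n-1) + (1/3)(r+n) + (-8/3).
  a_n = [-3 a_{n-1} + 1 a_{n-2}] / D(n).
Since the indicial polynomial factors as (r - r_1)(r - r_2), D(n) = (r_1 + n - r_1)(r_1 + n - r_2) = n(n + 10/3).
Evaluating step by step (a_0 = 1):
  n = 1: D(1) = 1(1 + 10/3) = 13/3; numerator = -3(1) = -3; a_1 = (-3)/(13/3) = -9/13
  n = 2: D(2) = 2(2 + 10/3) = 32/3; numerator = -3(-9/13) + 1(1) = 40/13; a_2 = (40/13)/(32/3) = 15/52
  n = 3: D(3) = 3(3 + 10/3) = 19; numerator = -3(15/52) + 1(-9/13) = -81/52; a_3 = (-81/52)/(19) = -81/988
  n = 4: D(4) = 4(4 + 10/3) = 88/3; numerator = -3(-81/988) + 1(15/52) = 132/247; a_4 = (132/247)/(88/3) = 9/494

r = 2; a_0 = 1; a_1 = -9/13; a_2 = 15/52; a_3 = -81/988; a_4 = 9/494


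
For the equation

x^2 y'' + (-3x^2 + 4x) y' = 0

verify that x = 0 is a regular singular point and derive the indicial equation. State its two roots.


Divide by x^2 to reach normal form y'' + P_1(x) y' + P_2(x) y = 0 with P_1(x) = -3 + 4/x and P_2(x) = 0.
x = 0 is a singular point because the y'-coefficient -3 + 4/x has a pole at x = 0.
It is a regular singular point because x P_1(x) = p(x) = 4 - 3x and x^2 P_2(x) = q(x) = 0 are polynomials, hence analytic at x = 0.
p(0) = 4,  q(0) = 0.
Indicial equation: r(r-1) + p(0) r + q(0) = 0, i.e. r^2 + (p(0) - 1) r + q(0) = 0, i.e. r^2 + 3 r = 0.
Discriminant: (3)^2 - 4(0) = 9, so r = (-3 ± 3)/2.
Solving: r_1 = 0, r_2 = -3.

indicial: r^2 + 3 r = 0; roots r_1 = 0, r_2 = -3


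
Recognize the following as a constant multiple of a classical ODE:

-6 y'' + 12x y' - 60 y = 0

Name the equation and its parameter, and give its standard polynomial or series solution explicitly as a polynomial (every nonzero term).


All three coefficients share the factor -6; dividing through by -6 gives  y'' - 2x y' + 10 y = 0.
This matches the Hermite equation y'' - 2x y' + 2n y = 0 with 2n = 10, so n = 5; the polynomial solution is H_5(x).
With y = sum_k a_k x^k, matching x^k gives (k+2)(k+1) a_{k+2} = 2(k - n) a_k = 2(k - 5) a_k. The right side vanishes at k = 5, so the series with the parity of 5 terminates at degree 5.
Standard normalization: leading coefficient of H_n is 2^n, so a_5 = 2^5 = 32. Work downward with a_k = (k+1)(k+2) a_{k+2} / (2(k - n)):
  a_3 = (4)(5)(32) / (2(3 - 5)) = 640/(-4) = -160
  a_1 = (2)(3)(-160) / (2(1 - 5)) = -960/(-8) = 120
Hence H_5(x) = 32 x^5 - 160 x^3 + 120 x.

H_5(x); series = 32 x^5 - 160 x^3 + 120 x


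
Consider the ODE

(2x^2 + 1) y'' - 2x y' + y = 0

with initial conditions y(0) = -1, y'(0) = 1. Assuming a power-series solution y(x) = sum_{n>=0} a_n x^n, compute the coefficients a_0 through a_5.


Ansatz: y(x) = sum_{n>=0} a_n x^n, so y'(x) = sum_{n>=1} n a_n x^(n-1) and y''(x) = sum_{n>=2} n(n-1) a_n x^(n-2).
Substitute into P(x) y'' + Q(x) y' + R(x) y = 0 with P(x) = 2x^2 + 1, Q(x) = -2x, R(x) = 1, and match powers of x.
Initial conditions: a_0 = -1, a_1 = 1.
Setting the coefficient of each power of x to zero and solving order by order (substituting the coefficients already found):
  x^0: 2 a_2 + a_0 = 0  ->  2 a_2 = -a_0 = 1  ->  a_2 = 1/2
  x^1: 6 a_3 - a_1 = 0  ->  6 a_3 = a_1 = 1  ->  a_3 = 1/6
  x^2: 12 a_4 + a_2 = 0  ->  12 a_4 = -a_2 = -1/2  ->  a_4 = -1/24
  x^3: 20 a_5 + 7 a_3 = 0  ->  20 a_5 = -7 a_3 = -7/6  ->  a_5 = -7/120
Truncated series: y(x) = -1 + x + (1/2) x^2 + (1/6) x^3 - (1/24) x^4 - (7/120) x^5 + O(x^6).

a_0 = -1; a_1 = 1; a_2 = 1/2; a_3 = 1/6; a_4 = -1/24; a_5 = -7/120


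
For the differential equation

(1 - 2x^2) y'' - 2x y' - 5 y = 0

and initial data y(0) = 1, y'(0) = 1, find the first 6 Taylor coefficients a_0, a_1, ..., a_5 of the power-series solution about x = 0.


Ansatz: y(x) = sum_{n>=0} a_n x^n, so y'(x) = sum_{n>=1} n a_n x^(n-1) and y''(x) = sum_{n>=2} n(n-1) a_n x^(n-2).
Substitute into P(x) y'' + Q(x) y' + R(x) y = 0 with P(x) = 1 - 2x^2, Q(x) = -2x, R(x) = -5, and match powers of x.
Initial conditions: a_0 = 1, a_1 = 1.
Setting the coefficient of each power of x to zero and solving order by order (substituting the coefficients already found):
  x^0: 2 a_2 - 5 a_0 = 0  ->  2 a_2 = 5 a_0 = 5  ->  a_2 = 5/2
  x^1: 6 a_3 - 7 a_1 = 0  ->  6 a_3 = 7 a_1 = 7  ->  a_3 = 7/6
  x^2: 12 a_4 - 13 a_2 = 0  ->  12 a_4 = 13 a_2 = 65/2  ->  a_4 = 65/24
  x^3: 20 a_5 - 23 a_3 = 0  ->  20 a_5 = 23 a_3 = 161/6  ->  a_5 = 161/120
Truncated series: y(x) = 1 + x + (5/2) x^2 + (7/6) x^3 + (65/24) x^4 + (161/120) x^5 + O(x^6).

a_0 = 1; a_1 = 1; a_2 = 5/2; a_3 = 7/6; a_4 = 65/24; a_5 = 161/120


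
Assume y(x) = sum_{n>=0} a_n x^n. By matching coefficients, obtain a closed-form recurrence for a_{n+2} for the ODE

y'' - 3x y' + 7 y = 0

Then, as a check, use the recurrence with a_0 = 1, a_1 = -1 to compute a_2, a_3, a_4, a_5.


Substitute y = sum_n a_n x^n.
y''(x) has coefficient (n+2)(n+1) a_{n+2} at x^n;
-3 x y'(x) has coefficient -3 n a_n at x^n (shift);
7 y(x) has coefficient 7 a_n at x^n.
Matching x^n: (n+2)(n+1) a_{n+2} + (-3n + 7) a_n = 0.
Thus a_{n+2} = (3n - 7) / ((n+1)(n+2)) * a_n.

Check with a_0 = 1, a_1 = -1 (apply the recurrence for n = 0, 1, 2, 3): a_0 = 1, a_1 = -1, a_2 = -7/2, a_3 = 2/3, a_4 = 7/24, a_5 = 1/15.

a_(n+2) = (3n - 7) / ((n+1)(n+2)) * a_n; check: a_0 = 1, a_1 = -1, a_2 = -7/2, a_3 = 2/3, a_4 = 7/24, a_5 = 1/15


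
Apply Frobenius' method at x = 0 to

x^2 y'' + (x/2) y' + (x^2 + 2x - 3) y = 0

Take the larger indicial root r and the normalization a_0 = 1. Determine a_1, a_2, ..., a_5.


Write in Frobenius form y'' + (p(x)/x) y' + (q(x)/x^2) y = 0:
  p(x) = 1/2,  q(x) = x^2 + 2x - 3.
Indicial equation: r(r-1) + (1/2) r + (-3) = 0 -> roots r_1 = 2, r_2 = -3/2.
Take r = r_1 = 2. Let y(x) = x^r sum_{n>=0} a_n x^n with a_0 = 1.
Substitute y = x^r sum a_n x^n and match x^{r+n}. The recurrence is
  D(n) a_n + 2 a_{n-1} + 1 a_{n-2} = 0,  where D(n) = (r+n)(r+n-1) + (1/2)(r+n) + (-3).
  a_n = [-2 a_{n-1} - 1 a_{n-2}] / D(n).
Since the indicial polynomial factors as (r - r_1)(r - r_2), D(n) = (r_1 + n - r_1)(r_1 + n - r_2) = n(n + 7/2).
Evaluating step by step (a_0 = 1):
  n = 1: D(1) = 1(1 + 7/2) = 9/2; numerator = -2(1) = -2; a_1 = (-2)/(9/2) = -4/9
  n = 2: D(2) = 2(2 + 7/2) = 11; numerator = -2(-4/9) - 1(1) = -1/9; a_2 = (-1/9)/(11) = -1/99
  n = 3: D(3) = 3(3 + 7/2) = 39/2; numerator = -2(-1/99) - 1(-4/9) = 46/99; a_3 = (46/99)/(39/2) = 92/3861
  n = 4: D(4) = 4(4 + 7/2) = 30; numerator = -2(92/3861) - 1(-1/99) = -145/3861; a_4 = (-145/3861)/(30) = -29/23166
  n = 5: D(5) = 5(5 + 7/2) = 85/2; numerator = -2(-29/23166) - 1(92/3861) = -19/891; a_5 = (-19/891)/(85/2) = -38/75735

r = 2; a_0 = 1; a_1 = -4/9; a_2 = -1/99; a_3 = 92/3861; a_4 = -29/23166; a_5 = -38/75735


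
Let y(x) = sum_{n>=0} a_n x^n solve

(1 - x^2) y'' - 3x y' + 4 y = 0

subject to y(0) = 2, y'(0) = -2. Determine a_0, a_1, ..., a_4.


Ansatz: y(x) = sum_{n>=0} a_n x^n, so y'(x) = sum_{n>=1} n a_n x^(n-1) and y''(x) = sum_{n>=2} n(n-1) a_n x^(n-2).
Substitute into P(x) y'' + Q(x) y' + R(x) y = 0 with P(x) = 1 - x^2, Q(x) = -3x, R(x) = 4, and match powers of x.
Initial conditions: a_0 = 2, a_1 = -2.
Setting the coefficient of each power of x to zero and solving order by order (substituting the coefficients already found):
  x^0: 2 a_2 + 4 a_0 = 0  ->  2 a_2 = -4 a_0 = -8  ->  a_2 = -4
  x^1: 6 a_3 + a_1 = 0  ->  6 a_3 = -a_1 = 2  ->  a_3 = 1/3
  x^2: 12 a_4 - 4 a_2 = 0  ->  12 a_4 = 4 a_2 = -16  ->  a_4 = -4/3
Truncated series: y(x) = 2 - 2 x - 4 x^2 + (1/3) x^3 - (4/3) x^4 + O(x^5).

a_0 = 2; a_1 = -2; a_2 = -4; a_3 = 1/3; a_4 = -4/3


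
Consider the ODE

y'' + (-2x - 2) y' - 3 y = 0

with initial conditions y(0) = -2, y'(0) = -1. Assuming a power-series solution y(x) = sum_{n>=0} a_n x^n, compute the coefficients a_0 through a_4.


Ansatz: y(x) = sum_{n>=0} a_n x^n, so y'(x) = sum_{n>=1} n a_n x^(n-1) and y''(x) = sum_{n>=2} n(n-1) a_n x^(n-2).
Substitute into P(x) y'' + Q(x) y' + R(x) y = 0 with P(x) = 1, Q(x) = -2x - 2, R(x) = -3, and match powers of x.
Initial conditions: a_0 = -2, a_1 = -1.
Setting the coefficient of each power of x to zero and solving order by order (substituting the coefficients already found):
  x^0: 2 a_2 - 2 a_1 - 3 a_0 = 0  ->  2 a_2 = 2 a_1 + 3 a_0 = -8  ->  a_2 = -4
  x^1: 6 a_3 - 4 a_2 - 5 a_1 = 0  ->  6 a_3 = 4 a_2 + 5 a_1 = -21  ->  a_3 = -7/2
  x^2: 12 a_4 - 6 a_3 - 7 a_2 = 0  ->  12 a_4 = 6 a_3 + 7 a_2 = -49  ->  a_4 = -49/12
Truncated series: y(x) = -2 - x - 4 x^2 - (7/2) x^3 - (49/12) x^4 + O(x^5).

a_0 = -2; a_1 = -1; a_2 = -4; a_3 = -7/2; a_4 = -49/12


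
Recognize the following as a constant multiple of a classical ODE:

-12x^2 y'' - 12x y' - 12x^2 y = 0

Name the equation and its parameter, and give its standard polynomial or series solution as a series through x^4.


All three coefficients share the factor -12; dividing through by -12 gives  x^2 y'' + x y' + x^2 y = 0.
This matches the Bessel equation x^2 y'' + x y' + (x^2 - nu^2) y = 0 with nu^2 = 0, so nu = 0; the solution bounded at x = 0 is J_0(x).
Frobenius at x = 0: indicial roots ±nu; for r = nu the recurrence k(k + 2nu) c_k = -c_{k-2} gives the standard series J_nu(x) = sum_{k>=0} (-1)^k / (k! (k+nu)!) (x/2)^(2k+nu). Evaluate the first 3 terms:
  k = 0: (-1)^0 / (0! * 0! * 2^0) x^0 = 1/(1*1*1) x^0 = (1) x^0
  k = 1: (-1)^1 / (1! * 1! * 2^2) x^2 = -1/(1*1*4) x^2 = (-1/4) x^2
  k = 2: (-1)^2 / (2! * 2! * 2^4) x^4 = 1/(2*2*16) x^4 = (1/64) x^4
Hence J_0(x) = x^4/64 - x^2/4 + 1 + ....

J_0(x); series = x^4/64 - x^2/4 + 1


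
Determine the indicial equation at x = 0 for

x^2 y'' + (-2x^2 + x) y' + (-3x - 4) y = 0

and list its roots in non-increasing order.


Divide by x^2 to reach normal form y'' + P_1(x) y' + P_2(x) y = 0 with P_1(x) = -2 + 1/x and P_2(x) = -3/x - 4/x^2.
x = 0 is a singular point because the y'-coefficient -2 + 1/x has a pole at x = 0 and the y-coefficient -3/x - 4/x^2 has a pole at x = 0.
It is a regular singular point because x P_1(x) = p(x) = 1 - 2x and x^2 P_2(x) = q(x) = -3x - 4 are polynomials, hence analytic at x = 0.
p(0) = 1,  q(0) = -4.
Indicial equation: r(r-1) + p(0) r + q(0) = 0, i.e. r^2 + (p(0) - 1) r + q(0) = 0, i.e. r^2 - 4 = 0.
Discriminant: (0)^2 - 4(-4) = 16, so r = (0 ± 4)/2.
Solving: r_1 = 2, r_2 = -2.

indicial: r^2 - 4 = 0; roots r_1 = 2, r_2 = -2


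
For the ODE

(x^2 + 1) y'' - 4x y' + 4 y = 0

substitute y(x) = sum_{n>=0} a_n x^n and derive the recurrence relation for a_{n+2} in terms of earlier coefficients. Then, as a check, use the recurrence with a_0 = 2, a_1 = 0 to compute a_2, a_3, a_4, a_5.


Substitute y = sum_n a_n x^n.
(1 + 1 x^2) y'' contributes (n+2)(n+1) a_{n+2} + n(n-1) a_n at x^n.
-4 x y'(x) contributes -4 n a_n at x^n.
4 y(x) contributes 4 a_n at x^n.
Matching x^n: (n+2)(n+1) a_{n+2} + (n(n-1) - 4 n + 4) a_n = 0.
Thus a_{n+2} = (-n(n-1) + 4 n - 4) / ((n+1)(n+2)) * a_n.

Check with a_0 = 2, a_1 = 0 (apply the recurrence for n = 0, 1, 2, 3): a_0 = 2, a_1 = 0, a_2 = -4, a_3 = 0, a_4 = -2/3, a_5 = 0.

a_(n+2) = (-n(n-1) + 4 n - 4) / ((n+1)(n+2)) * a_n; check: a_0 = 2, a_1 = 0, a_2 = -4, a_3 = 0, a_4 = -2/3, a_5 = 0


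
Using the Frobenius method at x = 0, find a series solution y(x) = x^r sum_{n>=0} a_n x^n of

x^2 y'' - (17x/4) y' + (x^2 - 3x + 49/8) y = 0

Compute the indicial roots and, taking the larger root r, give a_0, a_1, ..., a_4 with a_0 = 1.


Write in Frobenius form y'' + (p(x)/x) y' + (q(x)/x^2) y = 0:
  p(x) = -17/4,  q(x) = x^2 - 3x + 49/8.
Indicial equation: r(r-1) + (-17/4) r + (49/8) = 0 -> roots r_1 = 7/2, r_2 = 7/4.
Take r = r_1 = 7/2. Let y(x) = x^r sum_{n>=0} a_n x^n with a_0 = 1.
Substitute y = x^r sum a_n x^n and match x^{r+n}. The recurrence is
  D(n) a_n - 3 a_{n-1} + 1 a_{n-2} = 0,  where D(n) = (r+n)(r+n-1) + (-17/4)(r+n) + (49/8).
  a_n = [3 a_{n-1} - 1 a_{n-2}] / D(n).
Since the indicial polynomial factors as (r - r_1)(r - r_2), D(n) = (r_1 + n - r_1)(r_1 + n - r_2) = n(n + 7/4).
Evaluating step by step (a_0 = 1):
  n = 1: D(1) = 1(1 + 7/4) = 11/4; numerator = 3(1) = 3; a_1 = (3)/(11/4) = 12/11
  n = 2: D(2) = 2(2 + 7/4) = 15/2; numerator = 3(12/11) - 1(1) = 25/11; a_2 = (25/11)/(15/2) = 10/33
  n = 3: D(3) = 3(3 + 7/4) = 57/4; numerator = 3(10/33) - 1(12/11) = -2/11; a_3 = (-2/11)/(57/4) = -8/627
  n = 4: D(4) = 4(4 + 7/4) = 23; numerator = 3(-8/627) - 1(10/33) = -214/627; a_4 = (-214/627)/(23) = -214/14421

r = 7/2; a_0 = 1; a_1 = 12/11; a_2 = 10/33; a_3 = -8/627; a_4 = -214/14421


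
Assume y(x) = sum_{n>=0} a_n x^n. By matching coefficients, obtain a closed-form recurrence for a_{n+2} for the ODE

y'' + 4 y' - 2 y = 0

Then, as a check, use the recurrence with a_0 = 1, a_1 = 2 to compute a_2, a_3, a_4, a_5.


Substitute y = sum_n a_n x^n.
y''(x) has coefficient (n+2)(n+1) a_{n+2} at x^n;
4 y'(x) has coefficient 4 (n+1) a_{n+1} at x^n;
-2 y(x) has coefficient -2 a_n at x^n.
Matching x^n: (n+2)(n+1) a_{n+2} + 4 (n+1) a_{n+1} - 2 a_n = 0.
Thus a_{n+2} = [-4 (n+1) a_{n+1} + 2 a_n] / ((n+1)(n+2)).

Check with a_0 = 1, a_1 = 2 (apply the recurrence for n = 0, 1, 2, 3): a_0 = 1, a_1 = 2, a_2 = -3, a_3 = 14/3, a_4 = -31/6, a_5 = 23/5.

a_(n+2) = [-4 (n+1) a_(n+1) + 2 a_n] / ((n+1)(n+2)); check: a_0 = 1, a_1 = 2, a_2 = -3, a_3 = 14/3, a_4 = -31/6, a_5 = 23/5


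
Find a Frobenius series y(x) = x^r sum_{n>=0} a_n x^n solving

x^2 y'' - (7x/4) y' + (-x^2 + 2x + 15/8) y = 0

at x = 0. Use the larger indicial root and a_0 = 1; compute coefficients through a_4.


Write in Frobenius form y'' + (p(x)/x) y' + (q(x)/x^2) y = 0:
  p(x) = -7/4,  q(x) = -x^2 + 2x + 15/8.
Indicial equation: r(r-1) + (-7/4) r + (15/8) = 0 -> roots r_1 = 3/2, r_2 = 5/4.
Take r = r_1 = 3/2. Let y(x) = x^r sum_{n>=0} a_n x^n with a_0 = 1.
Substitute y = x^r sum a_n x^n and match x^{r+n}. The recurrence is
  D(n) a_n + 2 a_{n-1} - 1 a_{n-2} = 0,  where D(n) = (r+n)(r+n-1) + (-7/4)(r+n) + (15/8).
  a_n = [-2 a_{n-1} + 1 a_{n-2}] / D(n).
Since the indicial polynomial factors as (r - r_1)(r - r_2), D(n) = (r_1 + n - r_1)(r_1 + n - r_2) = n(n + 1/4).
Evaluating step by step (a_0 = 1):
  n = 1: D(1) = 1(1 + 1/4) = 5/4; numerator = -2(1) = -2; a_1 = (-2)/(5/4) = -8/5
  n = 2: D(2) = 2(2 + 1/4) = 9/2; numerator = -2(-8/5) + 1(1) = 21/5; a_2 = (21/5)/(9/2) = 14/15
  n = 3: D(3) = 3(3 + 1/4) = 39/4; numerator = -2(14/15) + 1(-8/5) = -52/15; a_3 = (-52/15)/(39/4) = -16/45
  n = 4: D(4) = 4(4 + 1/4) = 17; numerator = -2(-16/45) + 1(14/15) = 74/45; a_4 = (74/45)/(17) = 74/765

r = 3/2; a_0 = 1; a_1 = -8/5; a_2 = 14/15; a_3 = -16/45; a_4 = 74/765


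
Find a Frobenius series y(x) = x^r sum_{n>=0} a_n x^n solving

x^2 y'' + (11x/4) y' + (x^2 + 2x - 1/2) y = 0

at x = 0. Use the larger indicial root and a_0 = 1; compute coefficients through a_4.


Write in Frobenius form y'' + (p(x)/x) y' + (q(x)/x^2) y = 0:
  p(x) = 11/4,  q(x) = x^2 + 2x - 1/2.
Indicial equation: r(r-1) + (11/4) r + (-1/2) = 0 -> roots r_1 = 1/4, r_2 = -2.
Take r = r_1 = 1/4. Let y(x) = x^r sum_{n>=0} a_n x^n with a_0 = 1.
Substitute y = x^r sum a_n x^n and match x^{r+n}. The recurrence is
  D(n) a_n + 2 a_{n-1} + 1 a_{n-2} = 0,  where D(n) = (r+n)(r+n-1) + (11/4)(r+n) + (-1/2).
  a_n = [-2 a_{n-1} - 1 a_{n-2}] / D(n).
Since the indicial polynomial factors as (r - r_1)(r - r_2), D(n) = (r_1 + n - r_1)(r_1 + n - r_2) = n(n + 9/4).
Evaluating step by step (a_0 = 1):
  n = 1: D(1) = 1(1 + 9/4) = 13/4; numerator = -2(1) = -2; a_1 = (-2)/(13/4) = -8/13
  n = 2: D(2) = 2(2 + 9/4) = 17/2; numerator = -2(-8/13) - 1(1) = 3/13; a_2 = (3/13)/(17/2) = 6/221
  n = 3: D(3) = 3(3 + 9/4) = 63/4; numerator = -2(6/221) - 1(-8/13) = 124/221; a_3 = (124/221)/(63/4) = 496/13923
  n = 4: D(4) = 4(4 + 9/4) = 25; numerator = -2(496/13923) - 1(6/221) = -1370/13923; a_4 = (-1370/13923)/(25) = -274/69615

r = 1/4; a_0 = 1; a_1 = -8/13; a_2 = 6/221; a_3 = 496/13923; a_4 = -274/69615


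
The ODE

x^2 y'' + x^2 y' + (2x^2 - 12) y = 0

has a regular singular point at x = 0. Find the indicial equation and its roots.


Divide by x^2 to reach normal form y'' + P_1(x) y' + P_2(x) y = 0 with P_1(x) = 1 and P_2(x) = 2 - 12/x^2.
x = 0 is a singular point because the y-coefficient 2 - 12/x^2 has a pole at x = 0.
It is a regular singular point because x P_1(x) = p(x) = x and x^2 P_2(x) = q(x) = 2x^2 - 12 are polynomials, hence analytic at x = 0.
p(0) = 0,  q(0) = -12.
Indicial equation: r(r-1) + p(0) r + q(0) = 0, i.e. r^2 + (p(0) - 1) r + q(0) = 0, i.e. r^2 - 1 r - 12 = 0.
Discriminant: (-1)^2 - 4(-12) = 49, so r = (1 ± 7)/2.
Solving: r_1 = 4, r_2 = -3.

indicial: r^2 - 1 r - 12 = 0; roots r_1 = 4, r_2 = -3


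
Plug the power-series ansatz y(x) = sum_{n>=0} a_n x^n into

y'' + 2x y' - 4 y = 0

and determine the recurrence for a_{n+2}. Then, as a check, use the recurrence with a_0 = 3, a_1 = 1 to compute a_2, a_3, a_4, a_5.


Substitute y = sum_n a_n x^n.
y''(x) has coefficient (n+2)(n+1) a_{n+2} at x^n;
2 x y'(x) has coefficient 2 n a_n at x^n (shift);
-4 y(x) has coefficient -4 a_n at x^n.
Matching x^n: (n+2)(n+1) a_{n+2} + (2n - 4) a_n = 0.
Thus a_{n+2} = (-2n + 4) / ((n+1)(n+2)) * a_n.

Check with a_0 = 3, a_1 = 1 (apply the recurrence for n = 0, 1, 2, 3): a_0 = 3, a_1 = 1, a_2 = 6, a_3 = 1/3, a_4 = 0, a_5 = -1/30.

a_(n+2) = (-2n + 4) / ((n+1)(n+2)) * a_n; check: a_0 = 3, a_1 = 1, a_2 = 6, a_3 = 1/3, a_4 = 0, a_5 = -1/30


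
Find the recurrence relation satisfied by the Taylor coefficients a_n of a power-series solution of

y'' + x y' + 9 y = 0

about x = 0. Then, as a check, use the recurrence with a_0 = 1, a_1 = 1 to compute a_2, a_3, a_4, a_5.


Substitute y = sum_n a_n x^n.
y''(x) has coefficient (n+2)(n+1) a_{n+2} at x^n;
x y'(x) has coefficient n a_n at x^n (shift);
9 y(x) has coefficient 9 a_n at x^n.
Matching x^n: (n+2)(n+1) a_{n+2} + (n + 9) a_n = 0.
Thus a_{n+2} = (-n - 9) / ((n+1)(n+2)) * a_n.

Check with a_0 = 1, a_1 = 1 (apply the recurrence for n = 0, 1, 2, 3): a_0 = 1, a_1 = 1, a_2 = -9/2, a_3 = -5/3, a_4 = 33/8, a_5 = 1.

a_(n+2) = (-n - 9) / ((n+1)(n+2)) * a_n; check: a_0 = 1, a_1 = 1, a_2 = -9/2, a_3 = -5/3, a_4 = 33/8, a_5 = 1


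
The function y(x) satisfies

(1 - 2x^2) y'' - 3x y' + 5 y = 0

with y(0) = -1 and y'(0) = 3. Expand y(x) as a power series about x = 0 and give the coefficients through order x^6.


Ansatz: y(x) = sum_{n>=0} a_n x^n, so y'(x) = sum_{n>=1} n a_n x^(n-1) and y''(x) = sum_{n>=2} n(n-1) a_n x^(n-2).
Substitute into P(x) y'' + Q(x) y' + R(x) y = 0 with P(x) = 1 - 2x^2, Q(x) = -3x, R(x) = 5, and match powers of x.
Initial conditions: a_0 = -1, a_1 = 3.
Setting the coefficient of each power of x to zero and solving order by order (substituting the coefficients already found):
  x^0: 2 a_2 + 5 a_0 = 0  ->  2 a_2 = -5 a_0 = 5  ->  a_2 = 5/2
  x^1: 6 a_3 + 2 a_1 = 0  ->  6 a_3 = -2 a_1 = -6  ->  a_3 = -1
  x^2: 12 a_4 - 5 a_2 = 0  ->  12 a_4 = 5 a_2 = 25/2  ->  a_4 = 25/24
  x^3: 20 a_5 - 16 a_3 = 0  ->  20 a_5 = 16 a_3 = -16  ->  a_5 = -4/5
  x^4: 30 a_6 - 31 a_4 = 0  ->  30 a_6 = 31 a_4 = 775/24  ->  a_6 = 155/144
Truncated series: y(x) = -1 + 3 x + (5/2) x^2 - x^3 + (25/24) x^4 - (4/5) x^5 + (155/144) x^6 + O(x^7).

a_0 = -1; a_1 = 3; a_2 = 5/2; a_3 = -1; a_4 = 25/24; a_5 = -4/5; a_6 = 155/144
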